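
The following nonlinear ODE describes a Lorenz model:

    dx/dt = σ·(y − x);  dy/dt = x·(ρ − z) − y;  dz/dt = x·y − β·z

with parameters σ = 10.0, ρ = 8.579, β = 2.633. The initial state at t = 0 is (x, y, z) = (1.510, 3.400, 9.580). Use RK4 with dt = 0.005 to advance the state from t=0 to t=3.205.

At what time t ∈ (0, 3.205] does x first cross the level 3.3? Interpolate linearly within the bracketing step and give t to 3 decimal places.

t=0.000: state=(1.510, 3.400, 9.580)
step 1 (dt=0.005): k1=(18.900, -4.912, -20.090), k2=(18.305, -4.868, -19.816), k3=(18.321, -4.868, -19.823), k4=(17.741, -4.820, -19.557); state += dt/6·(k1+2k2+2k3+k4)
t=0.005: state=(1.602, 3.376, 9.481)
t=0.010: state=(1.688, 3.352, 9.384)
t=0.015: state=(1.768, 3.329, 9.290)
continuing one RK4 step at a time; state shown every 40 steps (Δt=0.2):
t=0.200: state=(2.871, 3.089, 6.861)
t=0.355: state=(3.292, 3.662, 5.876)
next step: t=0.360: state=(3.311, 3.688, 5.859) — x has crossed 3.3
linear interpolation between t=0.355 (3.29186) and t=0.360 (3.31055) → t≈0.357

t = 0.357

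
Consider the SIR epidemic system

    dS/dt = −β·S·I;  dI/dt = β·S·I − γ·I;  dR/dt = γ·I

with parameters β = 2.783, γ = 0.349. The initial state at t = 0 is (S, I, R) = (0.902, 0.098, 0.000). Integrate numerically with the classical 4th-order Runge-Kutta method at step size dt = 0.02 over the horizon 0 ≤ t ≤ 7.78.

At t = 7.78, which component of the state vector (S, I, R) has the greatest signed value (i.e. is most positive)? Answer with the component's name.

largest component: R

t=0.000: state=(0.902, 0.098, 0.000)
step 1 (dt=0.02): k1=(-0.246, 0.212, 0.034), k2=(-0.251, 0.216, 0.035), k3=(-0.251, 0.216, 0.035), k4=(-0.255, 0.220, 0.036); state += dt/6·(k1+2k2+2k3+k4)
t=0.020: state=(0.897, 0.102, 0.001)
t=0.040: state=(0.892, 0.107, 0.001)
t=0.060: state=(0.886, 0.111, 0.002)
continuing one RK4 step at a time; state shown every 25 steps (Δt=0.5):
t=0.500: state=(0.713, 0.257, 0.029)
t=1.000: state=(0.427, 0.479, 0.094)
t=1.500: state=(0.196, 0.612, 0.191)
t=2.000: state=(0.083, 0.618, 0.300)
t=2.500: state=(0.036, 0.561, 0.403)
t=3.000: state=(0.017, 0.488, 0.495)
t=3.500: state=(0.009, 0.417, 0.574)
t=4.000: state=(0.005, 0.354, 0.641)
t=4.500: state=(0.003, 0.299, 0.698)
t=5.000: state=(0.002, 0.252, 0.746)
t=5.500: state=(0.002, 0.212, 0.786)
t=6.000: state=(0.001, 0.179, 0.820)
t=6.500: state=(0.001, 0.150, 0.849)
t=7.000: state=(0.001, 0.126, 0.873)
t=7.500: state=(0.001, 0.106, 0.893)
t=7.780: state=(0.001, 0.096, 0.903)
compare at T: S=0.001, I=0.096, R=0.903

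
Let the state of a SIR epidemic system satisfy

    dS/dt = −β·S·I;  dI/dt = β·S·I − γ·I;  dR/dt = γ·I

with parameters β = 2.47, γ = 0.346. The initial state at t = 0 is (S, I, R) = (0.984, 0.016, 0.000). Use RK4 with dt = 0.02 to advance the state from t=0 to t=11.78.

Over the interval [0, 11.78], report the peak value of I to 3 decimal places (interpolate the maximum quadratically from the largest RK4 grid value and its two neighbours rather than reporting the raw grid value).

t=0.000: state=(0.984, 0.016, 0.000)
step 1 (dt=0.02): k1=(-0.039, 0.033, 0.006), k2=(-0.040, 0.034, 0.006), k3=(-0.040, 0.034, 0.006), k4=(-0.041, 0.035, 0.006); state += dt/6·(k1+2k2+2k3+k4)
t=0.020: state=(0.983, 0.017, 0.000)
t=0.040: state=(0.982, 0.017, 0.000)
t=0.060: state=(0.982, 0.018, 0.000)
continuing one RK4 step at a time; state shown every 25 steps (Δt=0.5):
t=0.500: state=(0.951, 0.045, 0.005)
t=1.000: state=(0.866, 0.116, 0.018)
t=1.500: state=(0.693, 0.258, 0.049)
t=2.000: state=(0.450, 0.441, 0.110)
t=2.500: state=(0.239, 0.563, 0.198)
t=3.000: state=(0.117, 0.585, 0.298)
t=3.500: state=(0.058, 0.545, 0.397)
t=4.000: state=(0.031, 0.483, 0.486)
t=4.500: state=(0.018, 0.419, 0.564)
t=5.000: state=(0.011, 0.358, 0.631)
t=5.500: state=(0.007, 0.305, 0.688)
t=6.000: state=(0.005, 0.258, 0.737)
t=6.500: state=(0.004, 0.218, 0.778)
t=7.000: state=(0.003, 0.184, 0.813)
t=7.500: state=(0.002, 0.156, 0.842)
t=8.000: state=(0.002, 0.131, 0.867)
t=8.500: state=(0.002, 0.111, 0.888)
t=9.000: state=(0.002, 0.093, 0.905)
t=9.500: state=(0.001, 0.079, 0.920)
t=10.000: state=(0.001, 0.066, 0.933)
t=10.500: state=(0.001, 0.056, 0.943)
t=11.000: state=(0.001, 0.047, 0.952)
t=11.500: state=(0.001, 0.040, 0.959)
t=11.780: state=(0.001, 0.036, 0.963)
largest grid value and its neighbours: I(2.860)=0.58681, I(2.880)=0.58684, I(2.900)=0.58675
parabola through these three points peaks at t≈2.875 with I≈0.58684

max I = 0.587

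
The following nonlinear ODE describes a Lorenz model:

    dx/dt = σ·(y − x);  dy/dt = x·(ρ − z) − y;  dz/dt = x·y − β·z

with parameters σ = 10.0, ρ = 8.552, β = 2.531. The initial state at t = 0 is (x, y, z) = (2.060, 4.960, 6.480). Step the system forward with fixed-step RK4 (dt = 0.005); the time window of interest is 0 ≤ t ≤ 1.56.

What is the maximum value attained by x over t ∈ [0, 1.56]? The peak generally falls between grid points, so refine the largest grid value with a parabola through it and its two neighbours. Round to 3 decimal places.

max x = 5.250

t=0.000: state=(2.060, 4.960, 6.480)
step 1 (dt=0.005): k1=(29.000, -0.692, -6.183), k2=(28.258, -0.507, -5.788), k3=(28.281, -0.513, -5.799), k4=(27.560, -0.332, -5.414); state += dt/6·(k1+2k2+2k3+k4)
t=0.005: state=(2.201, 4.957, 6.451)
t=0.010: state=(2.336, 4.957, 6.426)
t=0.015: state=(2.464, 4.958, 6.404)
continuing one RK4 step at a time; state shown every 20 steps (Δt=0.1):
t=0.100: state=(3.940, 5.141, 6.443)
t=0.200: state=(4.808, 5.414, 7.082)
t=0.300: state=(5.204, 5.396, 7.923)
t=0.400: state=(5.201, 5.017, 8.567)
t=0.500: state=(4.884, 4.465, 8.767)
t=0.600: state=(4.433, 3.983, 8.534)
t=0.700: state=(4.034, 3.704, 8.049)
t=0.800: state=(3.792, 3.640, 7.506)
t=0.900: state=(3.730, 3.754, 7.047)
t=1.000: state=(3.828, 3.995, 6.760)
t=1.100: state=(4.046, 4.305, 6.693)
t=1.200: state=(4.324, 4.610, 6.850)
t=1.300: state=(4.591, 4.826, 7.187)
t=1.400: state=(4.770, 4.882, 7.600)
t=1.500: state=(4.806, 4.766, 7.951)
t=1.560: state=(4.757, 4.635, 8.083)
largest grid value and its neighbours: x(0.345)=5.24998, x(0.350)=5.25016, x(0.355)=5.24938
parabola through these three points peaks at t≈0.348 with x≈5.25020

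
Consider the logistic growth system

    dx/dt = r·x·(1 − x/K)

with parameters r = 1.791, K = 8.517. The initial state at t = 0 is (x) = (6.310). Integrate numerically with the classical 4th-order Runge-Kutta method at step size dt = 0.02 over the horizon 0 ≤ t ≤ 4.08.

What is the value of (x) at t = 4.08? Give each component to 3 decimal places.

(x) = (8.515)

t=0.000: state=(6.310)
step 1 (dt=0.02): k1=(2.928), k2=(2.903), k3=(2.903), k4=(2.878); state += dt/6·(k1+2k2+2k3+k4)
t=0.020: state=(6.368)
t=0.040: state=(6.425)
t=0.060: state=(6.481)
continuing one RK4 step at a time; state shown every 10 steps (Δt=0.2):
t=0.200: state=(6.844)
t=0.400: state=(7.274)
t=0.600: state=(7.608)
t=0.800: state=(7.861)
t=1.000: state=(8.048)
t=1.200: state=(8.183)
t=1.400: state=(8.281)
t=1.600: state=(8.351)
t=1.800: state=(8.400)
t=2.000: state=(8.435)
t=2.200: state=(8.459)
t=2.400: state=(8.477)
t=2.600: state=(8.489)
t=2.800: state=(8.497)
t=3.000: state=(8.503)
t=3.200: state=(8.507)
t=3.400: state=(8.510)
t=3.600: state=(8.512)
t=3.800: state=(8.514)
t=4.000: state=(8.515)
t=4.080: state=(8.515)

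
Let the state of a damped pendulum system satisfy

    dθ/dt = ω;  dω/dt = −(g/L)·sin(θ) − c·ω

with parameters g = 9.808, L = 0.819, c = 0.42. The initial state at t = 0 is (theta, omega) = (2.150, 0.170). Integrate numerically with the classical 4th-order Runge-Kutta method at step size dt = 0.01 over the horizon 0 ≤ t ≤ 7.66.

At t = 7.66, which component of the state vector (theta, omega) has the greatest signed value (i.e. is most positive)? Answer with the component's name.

largest component: omega

t=0.000: state=(2.150, 0.170)
step 1 (dt=0.01): k1=(0.170, -10.094), k2=(0.120, -10.067), k3=(0.120, -10.069), k4=(0.069, -10.044); state += dt/6·(k1+2k2+2k3+k4)
t=0.010: state=(2.151, 0.069)
t=0.020: state=(2.151, -0.031)
t=0.030: state=(2.151, -0.131)
continuing one RK4 step at a time; state shown every 25 steps (Δt=0.25):
t=0.250: state=(1.881, -2.340)
t=0.500: state=(0.972, -4.837)
t=0.750: state=(-0.353, -5.145)
t=1.000: state=(-1.338, -2.476)
t=1.250: state=(-1.567, 0.602)
t=1.500: state=(-1.067, 3.296)
t=1.750: state=(-0.045, 4.437)
t=2.000: state=(0.902, 2.747)
t=2.250: state=(1.237, -0.087)
t=2.500: state=(0.884, -2.611)
t=2.750: state=(0.056, -3.637)
t=3.000: state=(-0.725, -2.270)
t=3.250: state=(-0.989, 0.195)
t=3.500: state=(-0.656, 2.327)
t=3.750: state=(0.047, 2.947)
t=4.000: state=(0.649, 1.611)
t=4.250: state=(0.788, -0.514)
t=4.500: state=(0.432, -2.154)
t=4.750: state=(-0.163, -2.310)
t=5.000: state=(-0.593, -0.955)
t=5.250: state=(-0.605, 0.830)
t=5.500: state=(-0.234, 1.950)
t=5.750: state=(0.253, 1.702)
t=6.000: state=(0.526, 0.379)
t=6.250: state=(0.434, -1.043)
t=6.500: state=(0.071, -1.674)
t=6.750: state=(-0.303, -1.140)
t=7.000: state=(-0.441, 0.076)
t=7.250: state=(-0.279, 1.123)
t=7.500: state=(0.050, 1.339)
t=7.660: state=(0.239, 0.975)
compare at T: theta=0.239, omega=0.975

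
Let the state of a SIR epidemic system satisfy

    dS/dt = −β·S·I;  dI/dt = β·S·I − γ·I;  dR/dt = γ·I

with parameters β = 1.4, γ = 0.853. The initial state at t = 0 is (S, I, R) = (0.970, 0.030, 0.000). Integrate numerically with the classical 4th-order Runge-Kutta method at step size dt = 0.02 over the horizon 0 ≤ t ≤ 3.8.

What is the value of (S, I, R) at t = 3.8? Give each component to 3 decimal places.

(S, I, R) = (0.675, 0.104, 0.221)

t=0.000: state=(0.970, 0.030, 0.000)
step 1 (dt=0.02): k1=(-0.041, 0.015, 0.026), k2=(-0.041, 0.015, 0.026), k3=(-0.041, 0.015, 0.026), k4=(-0.041, 0.015, 0.026); state += dt/6·(k1+2k2+2k3+k4)
t=0.020: state=(0.969, 0.030, 0.001)
t=0.040: state=(0.968, 0.031, 0.001)
t=0.060: state=(0.968, 0.031, 0.002)
continuing one RK4 step at a time; state shown every 10 steps (Δt=0.2):
t=0.200: state=(0.961, 0.033, 0.005)
t=0.400: state=(0.952, 0.037, 0.011)
t=0.600: state=(0.942, 0.040, 0.018)
t=0.800: state=(0.931, 0.044, 0.025)
t=1.000: state=(0.919, 0.048, 0.033)
t=1.200: state=(0.906, 0.052, 0.041)
t=1.400: state=(0.892, 0.057, 0.051)
t=1.600: state=(0.878, 0.061, 0.061)
t=1.800: state=(0.862, 0.066, 0.072)
t=2.000: state=(0.846, 0.071, 0.083)
t=2.200: state=(0.829, 0.075, 0.096)
t=2.400: state=(0.811, 0.080, 0.109)
t=2.600: state=(0.793, 0.084, 0.123)
t=2.800: state=(0.774, 0.089, 0.138)
t=3.000: state=(0.754, 0.092, 0.153)
t=3.200: state=(0.735, 0.096, 0.169)
t=3.400: state=(0.715, 0.099, 0.186)
t=3.600: state=(0.695, 0.102, 0.203)
t=3.800: state=(0.675, 0.104, 0.221)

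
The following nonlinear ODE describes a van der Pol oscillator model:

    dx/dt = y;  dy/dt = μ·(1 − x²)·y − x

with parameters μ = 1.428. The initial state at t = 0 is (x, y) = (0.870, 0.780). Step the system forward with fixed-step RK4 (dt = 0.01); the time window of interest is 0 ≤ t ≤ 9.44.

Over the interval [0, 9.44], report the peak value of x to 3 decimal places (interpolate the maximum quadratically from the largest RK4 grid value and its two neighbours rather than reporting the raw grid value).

max x = 2.014

t=0.000: state=(0.870, 0.780)
step 1 (dt=0.01): k1=(0.780, -0.599), k2=(0.777, -0.612), k3=(0.777, -0.612), k4=(0.774, -0.624); state += dt/6·(k1+2k2+2k3+k4)
t=0.010: state=(0.878, 0.774)
t=0.020: state=(0.885, 0.768)
t=0.030: state=(0.893, 0.761)
continuing one RK4 step at a time; state shown every 50 steps (Δt=0.5):
t=0.500: state=(1.143, 0.258)
t=1.000: state=(1.124, -0.313)
t=1.500: state=(0.843, -0.826)
t=2.000: state=(0.240, -1.696)
t=2.500: state=(-0.943, -2.831)
t=3.000: state=(-1.886, -0.626)
t=3.500: state=(-1.886, 0.337)
t=4.000: state=(-1.661, 0.537)
t=4.500: state=(-1.349, 0.726)
t=5.000: state=(-0.903, 1.116)
t=5.500: state=(-0.128, 2.152)
t=6.000: state=(1.280, 2.895)
t=6.500: state=(2.006, 0.207)
t=7.000: state=(1.910, -0.396)
t=7.500: state=(1.673, -0.544)
t=8.000: state=(1.360, -0.723)
t=8.500: state=(0.918, -1.102)
t=9.000: state=(0.155, -2.114)
t=9.440: state=(-1.062, -3.099)
largest grid value and its neighbours: x(6.580)=2.01396, x(6.590)=2.01396, x(6.600)=2.01377
parabola through these three points peaks at t≈6.585 with x≈2.01398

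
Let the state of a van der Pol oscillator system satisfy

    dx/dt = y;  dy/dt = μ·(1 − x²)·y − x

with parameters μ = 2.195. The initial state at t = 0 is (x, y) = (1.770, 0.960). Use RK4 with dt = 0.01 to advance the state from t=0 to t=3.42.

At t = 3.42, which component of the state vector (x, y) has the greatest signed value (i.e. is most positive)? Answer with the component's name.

largest component: y

t=0.000: state=(1.770, 0.960)
step 1 (dt=0.01): k1=(0.960, -6.264), k2=(0.929, -6.157), k3=(0.929, -6.159), k4=(0.898, -6.050); state += dt/6·(k1+2k2+2k3+k4)
t=0.010: state=(1.779, 0.898)
t=0.020: state=(1.788, 0.839)
t=0.030: state=(1.796, 0.782)
continuing one RK4 step at a time; state shown every 20 steps (Δt=0.2):
t=0.200: state=(1.865, 0.115)
t=0.400: state=(1.852, -0.189)
t=0.600: state=(1.802, -0.297)
t=0.800: state=(1.737, -0.347)
t=1.000: state=(1.664, -0.384)
t=1.200: state=(1.583, -0.420)
t=1.400: state=(1.495, -0.463)
t=1.600: state=(1.397, -0.518)
t=1.800: state=(1.287, -0.592)
t=2.000: state=(1.158, -0.697)
t=2.200: state=(1.004, -0.856)
t=2.400: state=(0.810, -1.113)
t=2.600: state=(0.547, -1.558)
t=2.800: state=(0.163, -2.358)
t=3.000: state=(-0.426, -3.569)
t=3.200: state=(-1.210, -3.887)
t=3.400: state=(-1.806, -1.872)
t=3.420: state=(-1.842, -1.655)
compare at T: x=-1.842, y=-1.655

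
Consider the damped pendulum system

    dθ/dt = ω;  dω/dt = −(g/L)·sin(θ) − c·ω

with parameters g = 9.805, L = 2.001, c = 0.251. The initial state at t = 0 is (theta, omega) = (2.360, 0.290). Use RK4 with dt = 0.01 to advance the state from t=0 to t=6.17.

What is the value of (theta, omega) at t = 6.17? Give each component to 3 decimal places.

t=0.000: state=(2.360, 0.290)
step 1 (dt=0.01): k1=(0.290, -3.524), k2=(0.272, -3.515), k3=(0.272, -3.515), k4=(0.255, -3.506); state += dt/6·(k1+2k2+2k3+k4)
t=0.010: state=(2.363, 0.255)
t=0.020: state=(2.365, 0.220)
t=0.030: state=(2.367, 0.185)
continuing one RK4 step at a time; state shown every 20 steps (Δt=0.2):
t=0.200: state=(2.349, -0.393)
t=0.400: state=(2.201, -1.095)
t=0.600: state=(1.906, -1.880)
t=0.800: state=(1.445, -2.728)
t=1.000: state=(0.822, -3.451)
t=1.200: state=(0.097, -3.697)
t=1.400: state=(-0.611, -3.269)
t=1.600: state=(-1.179, -2.363)
t=1.800: state=(-1.547, -1.314)
t=2.000: state=(-1.707, -0.297)
t=2.200: state=(-1.669, 0.664)
t=2.400: state=(-1.444, 1.586)
t=2.600: state=(-1.041, 2.410)
t=2.800: state=(-0.498, 2.954)
t=3.000: state=(0.106, 2.991)
t=3.200: state=(0.661, 2.482)
t=3.400: state=(1.076, 1.626)
t=3.600: state=(1.304, 0.655)
t=3.800: state=(1.338, -0.307)
t=4.000: state=(1.186, -1.206)
t=4.200: state=(0.865, -1.966)
t=4.400: state=(0.418, -2.442)
t=4.600: state=(-0.082, -2.479)
t=4.800: state=(-0.542, -2.059)
t=5.000: state=(-0.884, -1.326)
t=5.200: state=(-1.064, -0.463)
t=5.400: state=(-1.069, 0.403)
t=5.600: state=(-0.908, 1.188)
t=5.800: state=(-0.606, 1.790)
t=6.000: state=(-0.213, 2.083)
t=6.170: state=(0.140, 2.024)

(theta, omega) = (0.140, 2.024)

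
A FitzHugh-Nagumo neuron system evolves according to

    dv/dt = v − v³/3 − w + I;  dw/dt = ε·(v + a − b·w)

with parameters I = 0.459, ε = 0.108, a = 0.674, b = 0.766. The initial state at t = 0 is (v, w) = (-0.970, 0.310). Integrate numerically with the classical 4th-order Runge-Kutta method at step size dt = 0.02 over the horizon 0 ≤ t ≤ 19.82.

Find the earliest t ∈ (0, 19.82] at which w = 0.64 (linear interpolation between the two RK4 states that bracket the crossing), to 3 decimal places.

t=0.000: state=(-0.970, 0.310)
step 1 (dt=0.02): k1=(-0.517, -0.058), k2=(-0.516, -0.058), k3=(-0.516, -0.058), k4=(-0.516, -0.059); state += dt/6·(k1+2k2+2k3+k4)
t=0.020: state=(-0.980, 0.309)
t=0.040: state=(-0.991, 0.308)
t=0.060: state=(-1.001, 0.306)
continuing one RK4 step at a time; state shown every 50 steps (Δt=1):
t=1.000: state=(-1.390, 0.230)
t=2.000: state=(-1.516, 0.129)
t=3.000: state=(-1.496, 0.032)
t=4.000: state=(-1.438, -0.053)
t=5.000: state=(-1.370, -0.124)
t=6.000: state=(-1.298, -0.183)
t=7.000: state=(-1.224, -0.229)
t=8.000: state=(-1.147, -0.264)
t=9.000: state=(-1.066, -0.288)
t=10.000: state=(-0.977, -0.301)
t=11.000: state=(-0.876, -0.303)
t=12.000: state=(-0.751, -0.294)
t=13.000: state=(-0.576, -0.270)
t=14.000: state=(-0.279, -0.224)
t=15.000: state=(0.361, -0.137)
t=16.000: state=(1.442, 0.039)
t=17.000: state=(1.801, 0.281)
t=18.000: state=(1.750, 0.514)
t=18.580: state=(1.693, 0.636)
next step: t=18.600: state=(1.691, 0.640) — w has crossed 0.64
linear interpolation between t=18.580 (0.63615) and t=18.600 (0.64020) → t≈18.599

t = 18.599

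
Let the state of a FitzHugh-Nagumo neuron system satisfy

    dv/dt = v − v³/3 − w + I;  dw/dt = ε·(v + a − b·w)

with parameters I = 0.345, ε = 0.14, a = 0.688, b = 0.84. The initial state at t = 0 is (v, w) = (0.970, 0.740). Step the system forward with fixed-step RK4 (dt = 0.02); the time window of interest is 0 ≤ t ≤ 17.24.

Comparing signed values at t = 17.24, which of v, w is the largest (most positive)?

t=0.000: state=(0.970, 0.740)
step 1 (dt=0.02): k1=(0.271, 0.145), k2=(0.269, 0.145), k3=(0.269, 0.145), k4=(0.268, 0.146); state += dt/6·(k1+2k2+2k3+k4)
t=0.020: state=(0.975, 0.743)
t=0.040: state=(0.981, 0.746)
t=0.060: state=(0.986, 0.749)
continuing one RK4 step at a time; state shown every 50 steps (Δt=1):
t=1.000: state=(1.157, 0.891)
t=2.000: state=(1.169, 1.039)
t=3.000: state=(1.061, 1.163)
t=4.000: state=(0.858, 1.252)
t=5.000: state=(0.502, 1.296)
t=6.000: state=(-0.282, 1.264)
t=7.000: state=(-1.631, 1.084)
t=8.000: state=(-1.935, 0.809)
t=9.000: state=(-1.867, 0.558)
t=10.000: state=(-1.776, 0.347)
t=11.000: state=(-1.687, 0.170)
t=12.000: state=(-1.600, 0.025)
t=13.000: state=(-1.516, -0.092)
t=14.000: state=(-1.435, -0.186)
t=15.000: state=(-1.355, -0.258)
t=16.000: state=(-1.278, -0.313)
t=17.000: state=(-1.204, -0.351)
t=17.240: state=(-1.186, -0.358)
compare at T: v=-1.186, w=-0.358

largest component: w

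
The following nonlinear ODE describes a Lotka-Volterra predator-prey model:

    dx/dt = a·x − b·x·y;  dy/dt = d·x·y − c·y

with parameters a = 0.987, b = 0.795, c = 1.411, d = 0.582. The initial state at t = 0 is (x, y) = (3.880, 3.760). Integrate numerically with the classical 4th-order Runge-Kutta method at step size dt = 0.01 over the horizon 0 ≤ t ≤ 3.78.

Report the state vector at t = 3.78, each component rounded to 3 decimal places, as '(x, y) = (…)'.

(x, y) = (1.868, 0.183)

t=0.000: state=(3.880, 3.760)
step 1 (dt=0.01): k1=(-7.769, 3.185), k2=(-7.739, 3.113), k3=(-7.739, 3.113), k4=(-7.708, 3.041); state += dt/6·(k1+2k2+2k3+k4)
t=0.010: state=(3.803, 3.791)
t=0.020: state=(3.726, 3.821)
t=0.030: state=(3.650, 3.849)
continuing one RK4 step at a time; state shown every 20 steps (Δt=0.2):
t=0.200: state=(2.511, 4.096)
t=0.400: state=(1.610, 3.909)
t=0.600: state=(1.091, 3.440)
t=0.800: state=(0.804, 2.891)
t=1.000: state=(0.645, 2.370)
t=1.200: state=(0.559, 1.916)
t=1.400: state=(0.518, 1.538)
t=1.600: state=(0.507, 1.231)
t=1.800: state=(0.518, 0.985)
t=2.000: state=(0.549, 0.790)
t=2.200: state=(0.597, 0.637)
t=2.400: state=(0.664, 0.517)
t=2.600: state=(0.751, 0.423)
t=2.800: state=(0.860, 0.350)
t=3.000: state=(0.996, 0.294)
t=3.200: state=(1.162, 0.251)
t=3.400: state=(1.363, 0.220)
t=3.600: state=(1.607, 0.197)
t=3.780: state=(1.868, 0.183)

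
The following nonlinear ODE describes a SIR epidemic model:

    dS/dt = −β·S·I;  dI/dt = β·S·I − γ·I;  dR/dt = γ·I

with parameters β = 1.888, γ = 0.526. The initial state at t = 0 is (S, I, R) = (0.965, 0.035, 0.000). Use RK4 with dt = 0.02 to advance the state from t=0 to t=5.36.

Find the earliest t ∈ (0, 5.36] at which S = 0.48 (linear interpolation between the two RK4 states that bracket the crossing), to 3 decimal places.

t = 2.364

t=0.000: state=(0.965, 0.035, 0.000)
step 1 (dt=0.02): k1=(-0.064, 0.045, 0.018), k2=(-0.065, 0.046, 0.019), k3=(-0.065, 0.046, 0.019), k4=(-0.065, 0.046, 0.019); state += dt/6·(k1+2k2+2k3+k4)
t=0.020: state=(0.964, 0.036, 0.000)
t=0.040: state=(0.962, 0.037, 0.001)
t=0.060: state=(0.961, 0.038, 0.001)
continuing one RK4 step at a time; state shown every 10 steps (Δt=0.2):
t=0.200: state=(0.951, 0.045, 0.004)
t=0.400: state=(0.932, 0.058, 0.010)
t=0.600: state=(0.909, 0.074, 0.017)
t=0.800: state=(0.881, 0.094, 0.025)
t=1.000: state=(0.847, 0.117, 0.036)
t=1.200: state=(0.806, 0.144, 0.050)
t=1.400: state=(0.760, 0.174, 0.067)
t=1.600: state=(0.707, 0.206, 0.087)
t=1.800: state=(0.650, 0.240, 0.110)
t=2.000: state=(0.590, 0.273, 0.137)
t=2.200: state=(0.529, 0.303, 0.167)
t=2.360: state=(0.481, 0.325, 0.194)
next step: t=2.380: state=(0.475, 0.327, 0.197) — S has crossed 0.48
linear interpolation between t=2.360 (0.48116) and t=2.380 (0.47527) → t≈2.364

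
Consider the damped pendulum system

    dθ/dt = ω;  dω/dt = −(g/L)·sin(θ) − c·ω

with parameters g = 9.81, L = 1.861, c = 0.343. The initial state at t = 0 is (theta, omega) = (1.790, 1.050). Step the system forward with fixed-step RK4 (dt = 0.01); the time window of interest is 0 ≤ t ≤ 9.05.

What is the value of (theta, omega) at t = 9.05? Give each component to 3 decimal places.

(theta, omega) = (0.380, -0.031)

t=0.000: state=(1.790, 1.050)
step 1 (dt=0.01): k1=(1.050, -5.505), k2=(1.022, -5.490), k3=(1.023, -5.490), k4=(0.995, -5.475); state += dt/6·(k1+2k2+2k3+k4)
t=0.010: state=(1.800, 0.995)
t=0.020: state=(1.810, 0.941)
t=0.030: state=(1.819, 0.886)
continuing one RK4 step at a time; state shown every 50 steps (Δt=0.5):
t=0.500: state=(1.675, -1.450)
t=1.000: state=(0.426, -3.249)
t=1.500: state=(-1.004, -1.936)
t=2.000: state=(-1.313, 0.673)
t=2.500: state=(-0.457, 2.474)
t=3.000: state=(0.701, 1.688)
t=3.500: state=(0.994, -0.534)
t=4.000: state=(0.297, -1.971)
t=4.500: state=(-0.589, -1.213)
t=5.000: state=(-0.738, 0.615)
t=5.500: state=(-0.121, 1.578)
t=6.000: state=(0.524, 0.748)
t=6.500: state=(0.523, -0.708)
t=7.000: state=(-0.022, -1.222)
t=7.500: state=(-0.457, -0.359)
t=8.000: state=(-0.342, 0.739)
t=8.500: state=(0.117, 0.891)
t=9.000: state=(0.379, 0.067)
t=9.050: state=(0.380, -0.031)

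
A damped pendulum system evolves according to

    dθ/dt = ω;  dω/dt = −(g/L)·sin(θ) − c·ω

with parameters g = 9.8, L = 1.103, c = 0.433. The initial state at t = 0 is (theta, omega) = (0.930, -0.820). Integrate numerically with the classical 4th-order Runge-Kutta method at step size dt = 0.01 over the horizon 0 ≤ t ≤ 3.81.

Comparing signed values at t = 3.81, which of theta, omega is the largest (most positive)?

t=0.000: state=(0.930, -0.820)
step 1 (dt=0.01): k1=(-0.820, -6.767), k2=(-0.854, -6.731), k3=(-0.854, -6.730), k4=(-0.887, -6.692); state += dt/6·(k1+2k2+2k3+k4)
t=0.010: state=(0.921, -0.887)
t=0.020: state=(0.912, -0.954)
t=0.030: state=(0.902, -1.020)
continuing one RK4 step at a time; state shown every 20 steps (Δt=0.2):
t=0.200: state=(0.643, -1.973)
t=0.400: state=(0.183, -2.495)
t=0.600: state=(-0.298, -2.176)
t=0.800: state=(-0.643, -1.200)
t=1.000: state=(-0.761, 0.026)
t=1.200: state=(-0.640, 1.144)
t=1.400: state=(-0.331, 1.855)
t=1.600: state=(0.059, 1.927)
t=1.800: state=(0.397, 1.365)
t=2.000: state=(0.580, 0.429)
t=2.200: state=(0.566, -0.552)
t=2.400: state=(0.375, -1.293)
t=2.600: state=(0.079, -1.572)
t=2.800: state=(-0.218, -1.314)
t=3.000: state=(-0.419, -0.653)
t=3.200: state=(-0.469, 0.154)
t=3.400: state=(-0.365, 0.847)
t=3.600: state=(-0.152, 1.219)
t=3.800: state=(0.093, 1.163)
t=3.810: state=(0.105, 1.149)
compare at T: theta=0.105, omega=1.149

largest component: omega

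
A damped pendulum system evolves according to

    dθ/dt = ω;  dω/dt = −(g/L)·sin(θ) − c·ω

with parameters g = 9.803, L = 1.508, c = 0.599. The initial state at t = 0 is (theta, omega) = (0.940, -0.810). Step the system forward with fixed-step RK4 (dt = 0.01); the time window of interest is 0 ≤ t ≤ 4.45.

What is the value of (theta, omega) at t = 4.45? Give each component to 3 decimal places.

(theta, omega) = (0.069, 0.583)

t=0.000: state=(0.940, -0.810)
step 1 (dt=0.01): k1=(-0.810, -4.764), k2=(-0.834, -4.735), k3=(-0.834, -4.734), k4=(-0.857, -4.704); state += dt/6·(k1+2k2+2k3+k4)
t=0.010: state=(0.932, -0.857)
t=0.020: state=(0.923, -0.904)
t=0.030: state=(0.914, -0.950)
continuing one RK4 step at a time; state shown every 20 steps (Δt=0.2):
t=0.200: state=(0.692, -1.618)
t=0.400: state=(0.319, -2.029)
t=0.600: state=(-0.085, -1.935)
t=0.800: state=(-0.424, -1.394)
t=1.000: state=(-0.627, -0.607)
t=1.200: state=(-0.665, 0.213)
t=1.400: state=(-0.551, 0.898)
t=1.600: state=(-0.324, 1.320)
t=1.800: state=(-0.046, 1.393)
t=2.000: state=(0.211, 1.127)
t=2.200: state=(0.389, 0.626)
t=2.400: state=(0.456, 0.042)
t=2.600: state=(0.409, -0.486)
t=2.800: state=(0.273, -0.846)
t=3.000: state=(0.087, -0.970)
t=3.200: state=(-0.099, -0.848)
t=3.400: state=(-0.240, -0.538)
t=3.600: state=(-0.308, -0.138)
t=3.800: state=(-0.296, 0.249)
t=4.000: state=(-0.215, 0.535)
t=4.200: state=(-0.092, 0.663)
t=4.400: state=(0.039, 0.619)
t=4.450: state=(0.069, 0.583)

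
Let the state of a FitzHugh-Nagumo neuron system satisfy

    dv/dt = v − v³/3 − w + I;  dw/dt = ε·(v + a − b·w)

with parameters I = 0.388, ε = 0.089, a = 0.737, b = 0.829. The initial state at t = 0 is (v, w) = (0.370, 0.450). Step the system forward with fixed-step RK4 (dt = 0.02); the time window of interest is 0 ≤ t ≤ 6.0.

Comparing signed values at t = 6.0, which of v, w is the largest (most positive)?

t=0.000: state=(0.370, 0.450)
step 1 (dt=0.02): k1=(0.291, 0.065), k2=(0.293, 0.066), k3=(0.293, 0.066), k4=(0.295, 0.066); state += dt/6·(k1+2k2+2k3+k4)
t=0.020: state=(0.376, 0.451)
t=0.040: state=(0.382, 0.453)
t=0.060: state=(0.388, 0.454)
continuing one RK4 step at a time; state shown every 10 steps (Δt=0.2):
t=0.200: state=(0.432, 0.464)
t=0.400: state=(0.502, 0.478)
t=0.600: state=(0.580, 0.494)
t=0.800: state=(0.665, 0.510)
t=1.000: state=(0.757, 0.528)
t=1.200: state=(0.853, 0.548)
t=1.400: state=(0.951, 0.569)
t=1.600: state=(1.045, 0.591)
t=1.800: state=(1.134, 0.615)
t=2.000: state=(1.213, 0.640)
t=2.200: state=(1.280, 0.665)
t=2.400: state=(1.334, 0.692)
t=2.600: state=(1.376, 0.719)
t=2.800: state=(1.406, 0.746)
t=3.000: state=(1.425, 0.773)
t=3.200: state=(1.436, 0.800)
t=3.400: state=(1.440, 0.827)
t=3.600: state=(1.439, 0.853)
t=3.800: state=(1.433, 0.879)
t=4.000: state=(1.424, 0.904)
t=4.200: state=(1.412, 0.929)
t=4.400: state=(1.397, 0.953)
t=4.600: state=(1.381, 0.977)
t=4.800: state=(1.363, 1.000)
t=5.000: state=(1.344, 1.022)
t=5.200: state=(1.323, 1.044)
t=5.400: state=(1.302, 1.065)
t=5.600: state=(1.279, 1.085)
t=5.800: state=(1.256, 1.104)
t=6.000: state=(1.231, 1.123)
compare at T: v=1.231, w=1.123

largest component: v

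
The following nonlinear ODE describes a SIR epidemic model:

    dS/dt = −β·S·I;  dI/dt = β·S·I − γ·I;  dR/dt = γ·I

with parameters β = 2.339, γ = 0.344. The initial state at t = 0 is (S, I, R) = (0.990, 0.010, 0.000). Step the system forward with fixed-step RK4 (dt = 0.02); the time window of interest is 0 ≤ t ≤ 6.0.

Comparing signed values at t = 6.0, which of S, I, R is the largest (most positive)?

t=0.000: state=(0.990, 0.010, 0.000)
step 1 (dt=0.02): k1=(-0.023, 0.020, 0.003), k2=(-0.024, 0.020, 0.004), k3=(-0.024, 0.020, 0.004), k4=(-0.024, 0.020, 0.004); state += dt/6·(k1+2k2+2k3+k4)
t=0.020: state=(0.990, 0.010, 0.000)
t=0.040: state=(0.989, 0.011, 0.000)
t=0.060: state=(0.989, 0.011, 0.000)
continuing one RK4 step at a time; state shown every 10 steps (Δt=0.2):
t=0.200: state=(0.984, 0.015, 0.001)
t=0.400: state=(0.976, 0.022, 0.002)
t=0.600: state=(0.964, 0.032, 0.004)
t=0.800: state=(0.946, 0.047, 0.007)
t=1.000: state=(0.922, 0.068, 0.011)
t=1.200: state=(0.887, 0.097, 0.016)
t=1.400: state=(0.841, 0.135, 0.024)
t=1.600: state=(0.780, 0.185, 0.035)
t=1.800: state=(0.706, 0.244, 0.050)
t=2.000: state=(0.620, 0.311, 0.069)
t=2.200: state=(0.528, 0.380, 0.093)
t=2.400: state=(0.435, 0.444, 0.121)
t=2.600: state=(0.349, 0.498, 0.153)
t=2.800: state=(0.274, 0.537, 0.189)
t=3.000: state=(0.212, 0.561, 0.227)
t=3.200: state=(0.162, 0.572, 0.266)
t=3.400: state=(0.124, 0.570, 0.305)
t=3.600: state=(0.095, 0.560, 0.344)
t=3.800: state=(0.074, 0.544, 0.382)
t=4.000: state=(0.057, 0.524, 0.419)
t=4.200: state=(0.045, 0.501, 0.454)
t=4.400: state=(0.036, 0.476, 0.488)
t=4.600: state=(0.029, 0.451, 0.520)
t=4.800: state=(0.024, 0.426, 0.550)
t=5.000: state=(0.019, 0.402, 0.579)
t=5.200: state=(0.016, 0.378, 0.605)
t=5.400: state=(0.014, 0.356, 0.631)
t=5.600: state=(0.012, 0.334, 0.654)
t=5.800: state=(0.010, 0.313, 0.677)
t=6.000: state=(0.009, 0.294, 0.698)
compare at T: S=0.009, I=0.294, R=0.698

largest component: R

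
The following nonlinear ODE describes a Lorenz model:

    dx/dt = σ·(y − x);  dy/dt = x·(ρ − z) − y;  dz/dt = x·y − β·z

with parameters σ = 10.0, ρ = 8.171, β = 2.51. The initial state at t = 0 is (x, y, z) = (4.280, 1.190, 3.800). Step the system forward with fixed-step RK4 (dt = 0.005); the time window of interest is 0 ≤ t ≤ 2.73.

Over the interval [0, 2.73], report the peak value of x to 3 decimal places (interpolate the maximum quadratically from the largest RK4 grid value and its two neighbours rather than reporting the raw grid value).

t=0.000: state=(4.280, 1.190, 3.800)
step 1 (dt=0.005): k1=(-30.900, 17.518, -4.445), k2=(-29.690, 17.183, -4.325), k3=(-29.728, 17.196, -4.325), k4=(-28.554, 16.872, -4.212); state += dt/6·(k1+2k2+2k3+k4)
t=0.005: state=(4.131, 1.276, 3.778)
t=0.010: state=(3.994, 1.359, 3.758)
t=0.015: state=(3.868, 1.439, 3.738)
continuing one RK4 step at a time; state shown every 20 steps (Δt=0.1):
t=0.100: state=(2.846, 2.512, 3.509)
t=0.200: state=(3.017, 3.551, 3.506)
t=0.300: state=(3.753, 4.644, 3.960)
t=0.400: state=(4.713, 5.691, 5.043)
t=0.500: state=(5.585, 6.279, 6.709)
t=0.600: state=(5.966, 5.987, 8.424)
t=0.700: state=(5.622, 4.957, 9.393)
t=0.800: state=(4.783, 3.857, 9.323)
t=0.900: state=(3.914, 3.152, 8.575)
t=1.000: state=(3.312, 2.875, 7.614)
t=1.100: state=(3.034, 2.906, 6.721)
t=1.200: state=(3.034, 3.152, 6.034)
t=1.300: state=(3.251, 3.558, 5.623)
t=1.400: state=(3.632, 4.076, 5.538)
t=1.500: state=(4.114, 4.617, 5.806)
t=1.600: state=(4.599, 5.043, 6.396)
t=1.700: state=(4.953, 5.195, 7.163)
t=1.800: state=(5.053, 5.006, 7.852)
t=1.900: state=(4.873, 4.577, 8.221)
t=2.000: state=(4.511, 4.111, 8.194)
t=2.100: state=(4.124, 3.770, 7.869)
t=2.200: state=(3.832, 3.611, 7.408)
t=2.300: state=(3.688, 3.622, 6.957)
t=2.400: state=(3.694, 3.768, 6.613)
t=2.500: state=(3.824, 4.004, 6.435)
t=2.600: state=(4.037, 4.275, 6.448)
t=2.700: state=(4.280, 4.517, 6.639)
t=2.730: state=(4.349, 4.573, 6.725)
largest grid value and its neighbours: x(0.600)=5.96574, x(0.605)=5.96585, x(0.610)=5.96402
parabola through these three points peaks at t≈0.603 with x≈5.96604

max x = 5.966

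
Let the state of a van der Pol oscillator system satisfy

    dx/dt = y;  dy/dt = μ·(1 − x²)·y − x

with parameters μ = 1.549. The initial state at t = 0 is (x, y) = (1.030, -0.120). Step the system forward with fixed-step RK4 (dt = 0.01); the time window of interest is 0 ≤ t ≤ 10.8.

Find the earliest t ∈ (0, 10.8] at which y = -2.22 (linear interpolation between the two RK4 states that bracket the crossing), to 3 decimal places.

t = 1.284

t=0.000: state=(1.030, -0.120)
step 1 (dt=0.01): k1=(-0.120, -1.019), k2=(-0.125, -1.018), k3=(-0.125, -1.018), k4=(-0.130, -1.017); state += dt/6·(k1+2k2+2k3+k4)
t=0.010: state=(1.029, -0.130)
t=0.020: state=(1.027, -0.140)
t=0.030: state=(1.026, -0.150)
continuing one RK4 step at a time; state shown every 50 steps (Δt=0.5):
t=0.500: state=(0.844, -0.634)
t=1.000: state=(0.354, -1.421)
t=1.280: state=(-0.148, -2.207)
next step: t=1.290: state=(-0.170, -2.239) — y has crossed -2.22
linear interpolation between t=1.280 (-2.20678) and t=1.290 (-2.23875) → t≈1.284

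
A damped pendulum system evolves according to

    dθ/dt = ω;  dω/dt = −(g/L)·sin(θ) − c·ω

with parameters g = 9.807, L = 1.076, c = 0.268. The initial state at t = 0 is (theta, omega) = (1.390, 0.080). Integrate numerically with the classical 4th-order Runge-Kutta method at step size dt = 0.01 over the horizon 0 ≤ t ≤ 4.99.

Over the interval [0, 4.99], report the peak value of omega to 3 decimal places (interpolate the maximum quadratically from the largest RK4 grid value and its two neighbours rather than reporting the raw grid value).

t=0.000: state=(1.390, 0.080)
step 1 (dt=0.01): k1=(0.080, -8.987), k2=(0.035, -8.976), k3=(0.035, -8.975), k4=(-0.010, -8.964); state += dt/6·(k1+2k2+2k3+k4)
t=0.010: state=(1.390, -0.010)
t=0.020: state=(1.390, -0.099)
t=0.030: state=(1.388, -0.189)
continuing one RK4 step at a time; state shown every 20 steps (Δt=0.2):
t=0.200: state=(1.230, -1.649)
t=0.400: state=(0.751, -3.054)
t=0.600: state=(0.067, -3.596)
t=0.800: state=(-0.604, -2.922)
t=1.000: state=(-1.048, -1.443)
t=1.200: state=(-1.168, 0.241)
t=1.400: state=(-0.960, 1.799)
t=1.600: state=(-0.480, 2.885)
t=1.800: state=(0.131, 3.037)
t=2.000: state=(0.666, 2.171)
t=2.200: state=(0.962, 0.742)
t=2.400: state=(0.957, -0.775)
t=2.600: state=(0.668, -2.043)
t=2.800: state=(0.182, -2.675)
t=3.000: state=(-0.339, -2.385)
t=3.200: state=(-0.721, -1.340)
t=3.400: state=(-0.855, 0.016)
t=3.600: state=(-0.720, 1.297)
t=3.800: state=(-0.364, 2.159)
t=4.000: state=(0.094, 2.283)
t=4.200: state=(0.496, 1.629)
t=4.400: state=(0.714, 0.507)
t=4.600: state=(0.694, -0.695)
t=4.800: state=(0.453, -1.642)
t=4.990: state=(0.096, -2.023)
largest grid value and its neighbours: omega(1.720)=3.10923, omega(1.730)=3.11006, omega(1.740)=3.10807
parabola through these three points peaks at t≈1.728 with omega≈3.11012

max omega = 3.110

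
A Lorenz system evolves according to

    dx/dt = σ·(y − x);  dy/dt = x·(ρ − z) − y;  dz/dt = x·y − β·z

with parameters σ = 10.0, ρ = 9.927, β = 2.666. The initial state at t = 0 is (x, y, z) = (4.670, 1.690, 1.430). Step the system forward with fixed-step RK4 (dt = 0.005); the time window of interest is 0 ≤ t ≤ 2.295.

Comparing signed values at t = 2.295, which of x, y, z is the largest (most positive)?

t=0.000: state=(4.670, 1.690, 1.430)
step 1 (dt=0.005): k1=(-29.800, 37.991, 4.080), k2=(-28.105, 37.216, 4.363), k3=(-28.167, 37.251, 4.360), k4=(-26.529, 36.509, 4.627); state += dt/6·(k1+2k2+2k3+k4)
t=0.005: state=(4.529, 1.876, 1.452)
t=0.010: state=(4.404, 2.055, 1.476)
t=0.015: state=(4.294, 2.228, 1.503)
continuing one RK4 step at a time; state shown every 20 steps (Δt=0.1):
t=0.100: state=(3.926, 4.631, 2.244)
t=0.200: state=(5.297, 7.124, 4.119)
t=0.300: state=(7.175, 8.856, 7.687)
t=0.400: state=(8.094, 8.021, 11.831)
t=0.500: state=(6.985, 5.052, 13.480)
t=0.600: state=(4.853, 2.806, 12.293)
t=0.700: state=(3.210, 2.015, 10.217)
t=0.800: state=(2.424, 1.998, 8.298)
t=0.900: state=(2.266, 2.339, 6.791)
t=1.000: state=(2.524, 2.953, 5.751)
t=1.100: state=(3.115, 3.868, 5.248)
t=1.200: state=(4.021, 5.070, 5.428)
t=1.300: state=(5.161, 6.342, 6.492)
t=1.400: state=(6.231, 7.092, 8.413)
t=1.500: state=(6.690, 6.680, 10.455)
t=1.600: state=(6.210, 5.331, 11.451)
t=1.700: state=(5.155, 4.045, 11.083)
t=1.800: state=(4.175, 3.378, 9.970)
t=1.900: state=(3.607, 3.266, 8.744)
t=2.000: state=(3.472, 3.529, 7.736)
t=2.100: state=(3.690, 4.056, 7.110)
t=2.200: state=(4.176, 4.764, 6.970)
t=2.295: state=(4.790, 5.470, 7.349)
compare at T: x=4.790, y=5.470, z=7.349

largest component: z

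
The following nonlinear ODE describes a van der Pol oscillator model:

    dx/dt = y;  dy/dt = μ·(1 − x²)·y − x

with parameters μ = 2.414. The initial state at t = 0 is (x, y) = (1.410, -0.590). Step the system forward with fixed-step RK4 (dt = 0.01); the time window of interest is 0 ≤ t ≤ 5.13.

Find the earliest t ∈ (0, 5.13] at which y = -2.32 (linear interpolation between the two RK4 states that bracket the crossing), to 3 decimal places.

t = 1.162

t=0.000: state=(1.410, -0.590)
step 1 (dt=0.01): k1=(-0.590, -0.003), k2=(-0.590, -0.012), k3=(-0.590, -0.011), k4=(-0.590, -0.020); state += dt/6·(k1+2k2+2k3+k4)
t=0.010: state=(1.404, -0.590)
t=0.020: state=(1.398, -0.590)
t=0.030: state=(1.392, -0.591)
continuing one RK4 step at a time; state shown every 20 steps (Δt=0.2):
t=0.200: state=(1.290, -0.621)
t=0.400: state=(1.158, -0.707)
t=0.600: state=(1.003, -0.860)
t=0.800: state=(0.806, -1.127)
t=1.000: state=(0.537, -1.615)
t=1.160: state=(0.228, -2.310)
next step: t=1.170: state=(0.205, -2.365) — y has crossed -2.32
linear interpolation between t=1.160 (-2.30951) and t=1.170 (-2.36546) → t≈1.162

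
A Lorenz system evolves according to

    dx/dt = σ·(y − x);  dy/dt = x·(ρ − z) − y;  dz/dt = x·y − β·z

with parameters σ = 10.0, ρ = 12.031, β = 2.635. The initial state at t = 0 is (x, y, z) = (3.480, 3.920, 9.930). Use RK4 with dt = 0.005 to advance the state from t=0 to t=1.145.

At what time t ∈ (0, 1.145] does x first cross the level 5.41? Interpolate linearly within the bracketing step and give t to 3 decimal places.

t=0.000: state=(3.480, 3.920, 9.930)
step 1 (dt=0.005): k1=(4.400, 3.391, -12.524), k2=(4.375, 3.515, -12.369), k3=(4.379, 3.514, -12.369), k4=(4.357, 3.636, -12.214); state += dt/6·(k1+2k2+2k3+k4)
t=0.005: state=(3.502, 3.938, 9.868)
t=0.010: state=(3.524, 3.956, 9.808)
t=0.015: state=(3.545, 3.976, 9.749)
continuing one RK4 step at a time; state shown every 10 steps (Δt=0.05):
t=0.050: state=(3.698, 4.148, 9.382)
t=0.100: state=(3.942, 4.478, 8.995)
t=0.150: state=(4.238, 4.889, 8.782)
t=0.200: state=(4.593, 5.356, 8.758)
t=0.250: state=(4.997, 5.843, 8.937)
t=0.295: state=(5.385, 6.256, 9.274)
next step: t=0.300: state=(5.429, 6.299, 9.321) — x has crossed 5.41
linear interpolation between t=0.295 (5.38528) and t=0.300 (5.42880) → t≈0.298

t = 0.298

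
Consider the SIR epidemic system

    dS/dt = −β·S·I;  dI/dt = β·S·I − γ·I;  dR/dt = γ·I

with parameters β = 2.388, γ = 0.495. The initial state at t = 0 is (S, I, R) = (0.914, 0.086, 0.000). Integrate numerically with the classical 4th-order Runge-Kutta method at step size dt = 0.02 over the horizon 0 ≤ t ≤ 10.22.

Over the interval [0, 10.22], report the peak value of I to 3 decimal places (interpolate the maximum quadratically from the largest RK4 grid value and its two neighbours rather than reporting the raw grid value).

max I = 0.485

t=0.000: state=(0.914, 0.086, 0.000)
step 1 (dt=0.02): k1=(-0.188, 0.145, 0.043), k2=(-0.190, 0.147, 0.043), k3=(-0.191, 0.147, 0.043), k4=(-0.193, 0.149, 0.044); state += dt/6·(k1+2k2+2k3+k4)
t=0.020: state=(0.910, 0.089, 0.001)
t=0.040: state=(0.906, 0.092, 0.002)
t=0.060: state=(0.902, 0.095, 0.003)
continuing one RK4 step at a time; state shown every 25 steps (Δt=0.5):
t=0.500: state=(0.781, 0.186, 0.033)
t=1.000: state=(0.576, 0.329, 0.096)
t=1.500: state=(0.360, 0.447, 0.193)
t=2.000: state=(0.205, 0.485, 0.310)
t=2.500: state=(0.116, 0.456, 0.428)
t=3.000: state=(0.070, 0.397, 0.534)
t=3.500: state=(0.045, 0.331, 0.624)
t=4.000: state=(0.032, 0.271, 0.698)
t=4.500: state=(0.024, 0.218, 0.758)
t=5.000: state=(0.019, 0.175, 0.807)
t=5.500: state=(0.015, 0.139, 0.845)
t=6.000: state=(0.013, 0.111, 0.876)
t=6.500: state=(0.012, 0.088, 0.901)
t=7.000: state=(0.011, 0.069, 0.920)
t=7.500: state=(0.010, 0.055, 0.935)
t=8.000: state=(0.009, 0.043, 0.947)
t=8.500: state=(0.009, 0.034, 0.957)
t=9.000: state=(0.009, 0.027, 0.964)
t=9.500: state=(0.008, 0.021, 0.970)
t=10.000: state=(0.008, 0.017, 0.975)
t=10.220: state=(0.008, 0.015, 0.977)
largest grid value and its neighbours: I(1.960)=0.48504, I(1.980)=0.48515, I(2.000)=0.48514
parabola through these three points peaks at t≈1.989 with I≈0.48516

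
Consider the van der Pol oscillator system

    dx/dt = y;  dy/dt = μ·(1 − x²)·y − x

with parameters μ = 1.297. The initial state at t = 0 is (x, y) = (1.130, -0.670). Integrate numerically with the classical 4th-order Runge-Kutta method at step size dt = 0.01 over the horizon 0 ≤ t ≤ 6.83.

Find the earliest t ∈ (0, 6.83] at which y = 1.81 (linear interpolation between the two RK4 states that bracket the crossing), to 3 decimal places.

t=0.000: state=(1.130, -0.670)
step 1 (dt=0.01): k1=(-0.670, -0.889), k2=(-0.674, -0.891), k3=(-0.674, -0.891), k4=(-0.679, -0.893); state += dt/6·(k1+2k2+2k3+k4)
t=0.010: state=(1.123, -0.679)
t=0.020: state=(1.116, -0.688)
t=0.030: state=(1.109, -0.697)
continuing one RK4 step at a time; state shown every 25 steps (Δt=0.25):
t=0.250: state=(0.933, -0.912)
t=0.500: state=(0.667, -1.236)
t=0.750: state=(0.302, -1.716)
t=1.000: state=(-0.207, -2.376)
t=1.250: state=(-0.871, -2.823)
t=1.500: state=(-1.518, -2.133)
t=1.750: state=(-1.882, -0.805)
t=2.000: state=(-1.970, -0.009)
t=2.250: state=(-1.925, 0.318)
t=2.500: state=(-1.826, 0.462)
t=2.750: state=(-1.698, 0.555)
t=3.000: state=(-1.549, 0.643)
t=3.250: state=(-1.375, 0.753)
t=3.500: state=(-1.169, 0.905)
t=3.750: state=(-0.916, 1.137)
t=4.000: state=(-0.589, 1.507)
t=4.140: state=(-0.358, 1.805)
next step: t=4.150: state=(-0.340, 1.829) — y has crossed 1.81
linear interpolation between t=4.140 (1.80498) and t=4.150 (1.82917) → t≈4.142

t = 4.142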